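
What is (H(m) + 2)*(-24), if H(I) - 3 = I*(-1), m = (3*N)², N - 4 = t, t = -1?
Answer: 1824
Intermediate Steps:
N = 3 (N = 4 - 1 = 3)
m = 81 (m = (3*3)² = 9² = 81)
H(I) = 3 - I (H(I) = 3 + I*(-1) = 3 - I)
(H(m) + 2)*(-24) = ((3 - 1*81) + 2)*(-24) = ((3 - 81) + 2)*(-24) = (-78 + 2)*(-24) = -76*(-24) = 1824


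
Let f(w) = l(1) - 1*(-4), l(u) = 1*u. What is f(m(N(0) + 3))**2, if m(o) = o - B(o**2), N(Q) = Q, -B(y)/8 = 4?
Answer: 25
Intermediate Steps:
l(u) = u
B(y) = -32 (B(y) = -8*4 = -32)
m(o) = 32 + o (m(o) = o - 1*(-32) = o + 32 = 32 + o)
f(w) = 5 (f(w) = 1 - 1*(-4) = 1 + 4 = 5)
f(m(N(0) + 3))**2 = 5**2 = 25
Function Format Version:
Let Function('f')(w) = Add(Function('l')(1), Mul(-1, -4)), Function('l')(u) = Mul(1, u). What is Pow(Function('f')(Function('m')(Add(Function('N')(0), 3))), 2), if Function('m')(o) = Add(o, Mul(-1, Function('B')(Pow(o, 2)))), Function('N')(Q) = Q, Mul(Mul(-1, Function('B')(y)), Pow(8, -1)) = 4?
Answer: 25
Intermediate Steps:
Function('l')(u) = u
Function('B')(y) = -32 (Function('B')(y) = Mul(-8, 4) = -32)
Function('m')(o) = Add(32, o) (Function('m')(o) = Add(o, Mul(-1, -32)) = Add(o, 32) = Add(32, o))
Function('f')(w) = 5 (Function('f')(w) = Add(1, Mul(-1, -4)) = Add(1, 4) = 5)
Pow(Function('f')(Function('m')(Add(Function('N')(0), 3))), 2) = Pow(5, 2) = 25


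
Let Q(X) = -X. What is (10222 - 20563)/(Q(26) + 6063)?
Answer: -10341/6037 ≈ -1.7129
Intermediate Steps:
(10222 - 20563)/(Q(26) + 6063) = (10222 - 20563)/(-1*26 + 6063) = -10341/(-26 + 6063) = -10341/6037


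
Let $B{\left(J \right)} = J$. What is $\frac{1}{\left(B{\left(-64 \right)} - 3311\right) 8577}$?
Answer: $- \frac{1}{28947375} \approx -3.4545 \cdot 10^{-8}$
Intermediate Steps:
$\frac{1}{\left(B{\left(-64 \right)} - 3311\right) 8577} = \frac{1}{\left(-64 - 3311\right) 8577} = \frac{1}{-64 - 3311} \cdot \frac{1}{8577} = \frac{1}{-3375} \cdot \frac{1}{8577} = \left(- \frac{1}{3375}\right) \frac{1}{8577} = - \frac{1}{28947375}$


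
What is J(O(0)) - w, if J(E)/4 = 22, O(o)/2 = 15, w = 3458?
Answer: -3370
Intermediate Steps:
O(o) = 30 (O(o) = 2*15 = 30)
J(E) = 88 (J(E) = 4*22 = 88)
J(O(0)) - w = 88 - 1*3458 = 88 - 3458 = -3370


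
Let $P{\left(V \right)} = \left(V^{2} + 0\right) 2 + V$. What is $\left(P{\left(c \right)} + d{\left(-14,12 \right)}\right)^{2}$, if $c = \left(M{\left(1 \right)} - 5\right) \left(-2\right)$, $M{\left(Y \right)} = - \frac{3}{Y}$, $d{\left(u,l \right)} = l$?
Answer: $291600$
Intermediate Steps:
$c = 16$ ($c = \left(- \frac{3}{1} - 5\right) \left(-2\right) = \left(\left(-3\right) 1 - 5\right) \left(-2\right) = \left(-3 - 5\right) \left(-2\right) = \left(-8\right) \left(-2\right) = 16$)
$P{\left(V \right)} = V + 2 V^{2}$ ($P{\left(V \right)} = V^{2} \cdot 2 + V = 2 V^{2} + V = V + 2 V^{2}$)
$\left(P{\left(c \right)} + d{\left(-14,12 \right)}\right)^{2} = \left(16 \left(1 + 2 \cdot 16\right) + 12\right)^{2} = \left(16 \left(1 + 32\right) + 12\right)^{2} = \left(16 \cdot 33 + 12\right)^{2} = \left(528 + 12\right)^{2} = 540^{2} = 291600$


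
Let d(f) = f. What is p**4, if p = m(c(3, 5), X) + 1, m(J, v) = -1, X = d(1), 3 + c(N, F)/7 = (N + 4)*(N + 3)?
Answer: 0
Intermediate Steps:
c(N, F) = -21 + 7*(3 + N)*(4 + N) (c(N, F) = -21 + 7*((N + 4)*(N + 3)) = -21 + 7*((4 + N)*(3 + N)) = -21 + 7*((3 + N)*(4 + N)) = -21 + 7*(3 + N)*(4 + N))
X = 1
p = 0 (p = -1 + 1 = 0)
p**4 = 0**4 = 0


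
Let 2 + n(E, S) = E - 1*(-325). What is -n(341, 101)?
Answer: -664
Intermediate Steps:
n(E, S) = 323 + E (n(E, S) = -2 + (E - 1*(-325)) = -2 + (E + 325) = -2 + (325 + E) = 323 + E)
-n(341, 101) = -(323 + 341) = -1*664 = -664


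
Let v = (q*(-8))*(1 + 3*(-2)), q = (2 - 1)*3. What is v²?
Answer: 14400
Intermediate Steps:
q = 3 (q = 1*3 = 3)
v = 120 (v = (3*(-8))*(1 + 3*(-2)) = -24*(1 - 6) = -24*(-5) = 120)
v² = 120² = 14400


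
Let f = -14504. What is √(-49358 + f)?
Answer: I*√63862 ≈ 252.71*I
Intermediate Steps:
√(-49358 + f) = √(-49358 - 14504) = √(-63862) = I*√63862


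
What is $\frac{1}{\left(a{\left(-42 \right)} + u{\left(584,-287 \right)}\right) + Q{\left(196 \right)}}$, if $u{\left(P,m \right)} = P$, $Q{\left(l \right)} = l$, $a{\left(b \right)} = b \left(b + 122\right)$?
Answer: $- \frac{1}{2580} \approx -0.0003876$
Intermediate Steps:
$a{\left(b \right)} = b \left(122 + b\right)$
$\frac{1}{\left(a{\left(-42 \right)} + u{\left(584,-287 \right)}\right) + Q{\left(196 \right)}} = \frac{1}{\left(- 42 \left(122 - 42\right) + 584\right) + 196} = \frac{1}{\left(\left(-42\right) 80 + 584\right) + 196} = \frac{1}{\left(-3360 + 584\right) + 196} = \frac{1}{-2776 + 196} = \frac{1}{-2580} = - \frac{1}{2580}$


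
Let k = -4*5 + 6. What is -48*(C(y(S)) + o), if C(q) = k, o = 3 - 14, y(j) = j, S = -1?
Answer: 1200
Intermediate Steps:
k = -14 (k = -20 + 6 = -14)
o = -11
C(q) = -14
-48*(C(y(S)) + o) = -48*(-14 - 11) = -48*(-25) = 1200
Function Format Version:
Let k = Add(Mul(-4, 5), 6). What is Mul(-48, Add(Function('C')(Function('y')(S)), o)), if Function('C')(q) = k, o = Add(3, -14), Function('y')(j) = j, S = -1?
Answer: 1200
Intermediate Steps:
k = -14 (k = Add(-20, 6) = -14)
o = -11
Function('C')(q) = -14
Mul(-48, Add(Function('C')(Function('y')(S)), o)) = Mul(-48, Add(-14, -11)) = Mul(-48, -25) = 1200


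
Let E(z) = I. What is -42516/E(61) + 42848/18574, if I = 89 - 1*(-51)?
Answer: -97961683/325045 ≈ -301.38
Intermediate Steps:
I = 140 (I = 89 + 51 = 140)
E(z) = 140
-42516/E(61) + 42848/18574 = -42516/140 + 42848/18574 = -42516*1/140 + 42848*(1/18574) = -10629/35 + 21424/9287 = -97961683/325045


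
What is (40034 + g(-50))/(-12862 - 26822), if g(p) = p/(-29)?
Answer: -96753/95903 ≈ -1.0089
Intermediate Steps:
g(p) = -p/29 (g(p) = p*(-1/29) = -p/29)
(40034 + g(-50))/(-12862 - 26822) = (40034 - 1/29*(-50))/(-12862 - 26822) = (40034 + 50/29)/(-39684) = (1161036/29)*(-1/39684) = -96753/95903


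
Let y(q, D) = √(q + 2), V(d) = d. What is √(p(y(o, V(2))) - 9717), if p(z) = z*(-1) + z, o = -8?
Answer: I*√9717 ≈ 98.575*I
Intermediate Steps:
y(q, D) = √(2 + q)
p(z) = 0 (p(z) = -z + z = 0)
√(p(y(o, V(2))) - 9717) = √(0 - 9717) = √(-9717) = I*√9717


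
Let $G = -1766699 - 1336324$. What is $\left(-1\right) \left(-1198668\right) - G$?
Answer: $4301691$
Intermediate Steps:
$G = -3103023$ ($G = -1766699 - 1336324 = -3103023$)
$\left(-1\right) \left(-1198668\right) - G = \left(-1\right) \left(-1198668\right) - -3103023 = 1198668 + 3103023 = 4301691$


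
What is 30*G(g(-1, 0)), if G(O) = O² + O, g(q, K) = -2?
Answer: 60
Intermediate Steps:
G(O) = O + O²
30*G(g(-1, 0)) = 30*(-2*(1 - 2)) = 30*(-2*(-1)) = 30*2 = 60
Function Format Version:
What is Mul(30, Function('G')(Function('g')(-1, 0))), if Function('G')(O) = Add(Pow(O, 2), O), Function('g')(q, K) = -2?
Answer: 60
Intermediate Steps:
Function('G')(O) = Add(O, Pow(O, 2))
Mul(30, Function('G')(Function('g')(-1, 0))) = Mul(30, Mul(-2, Add(1, -2))) = Mul(30, Mul(-2, -1)) = Mul(30, 2) = 60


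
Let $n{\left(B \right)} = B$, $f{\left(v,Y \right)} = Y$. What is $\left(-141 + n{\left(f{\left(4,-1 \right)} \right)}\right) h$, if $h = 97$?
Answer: $-13774$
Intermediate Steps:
$\left(-141 + n{\left(f{\left(4,-1 \right)} \right)}\right) h = \left(-141 - 1\right) 97 = \left(-142\right) 97 = -13774$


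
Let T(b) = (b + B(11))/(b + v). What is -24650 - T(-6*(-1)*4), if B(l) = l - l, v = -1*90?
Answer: -271146/11 ≈ -24650.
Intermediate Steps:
v = -90
B(l) = 0
T(b) = b/(-90 + b) (T(b) = (b + 0)/(b - 90) = b/(-90 + b))
-24650 - T(-6*(-1)*4) = -24650 - -6*(-1)*4/(-90 - 6*(-1)*4) = -24650 - 6*4/(-90 + 6*4) = -24650 - 24/(-90 + 24) = -24650 - 24/(-66) = -24650 - 24*(-1)/66 = -24650 - 1*(-4/11) = -24650 + 4/11 = -271146/11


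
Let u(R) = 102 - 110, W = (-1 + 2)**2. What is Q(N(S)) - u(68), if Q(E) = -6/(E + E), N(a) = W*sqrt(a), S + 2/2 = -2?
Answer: 8 + I*sqrt(3) ≈ 8.0 + 1.732*I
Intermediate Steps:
S = -3 (S = -1 - 2 = -3)
W = 1 (W = 1**2 = 1)
N(a) = sqrt(a) (N(a) = 1*sqrt(a) = sqrt(a))
Q(E) = -3/E (Q(E) = -6/(2*E) = (1/(2*E))*(-6) = -3/E)
u(R) = -8
Q(N(S)) - u(68) = -3*(-I*sqrt(3)/3) - 1*(-8) = -3*(-I*sqrt(3)/3) + 8 = -(-1)*I*sqrt(3) + 8 = I*sqrt(3) + 8 = 8 + I*sqrt(3)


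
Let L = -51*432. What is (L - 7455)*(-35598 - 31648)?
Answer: 1982882802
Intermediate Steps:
L = -22032
(L - 7455)*(-35598 - 31648) = (-22032 - 7455)*(-35598 - 31648) = -29487*(-67246) = 1982882802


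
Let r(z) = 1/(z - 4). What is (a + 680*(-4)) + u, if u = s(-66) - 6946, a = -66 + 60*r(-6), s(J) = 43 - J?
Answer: -9629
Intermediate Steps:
r(z) = 1/(-4 + z)
a = -72 (a = -66 + 60/(-4 - 6) = -66 + 60/(-10) = -66 + 60*(-1/10) = -66 - 6 = -72)
u = -6837 (u = (43 - 1*(-66)) - 6946 = (43 + 66) - 6946 = 109 - 6946 = -6837)
(a + 680*(-4)) + u = (-72 + 680*(-4)) - 6837 = (-72 - 2720) - 6837 = -2792 - 6837 = -9629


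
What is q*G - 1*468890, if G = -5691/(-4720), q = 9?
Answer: -2213109581/4720 ≈ -4.6888e+5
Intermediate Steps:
G = 5691/4720 (G = -5691*(-1/4720) = 5691/4720 ≈ 1.2057)
q*G - 1*468890 = 9*(5691/4720) - 1*468890 = 51219/4720 - 468890 = -2213109581/4720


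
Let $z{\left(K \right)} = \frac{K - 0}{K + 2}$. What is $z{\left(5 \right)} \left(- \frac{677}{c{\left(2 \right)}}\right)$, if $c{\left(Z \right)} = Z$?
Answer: $- \frac{3385}{14} \approx -241.79$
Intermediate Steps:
$z{\left(K \right)} = \frac{K}{2 + K}$ ($z{\left(K \right)} = \frac{K + 0}{2 + K} = \frac{K}{2 + K}$)
$z{\left(5 \right)} \left(- \frac{677}{c{\left(2 \right)}}\right) = \frac{5}{2 + 5} \left(- \frac{677}{2}\right) = \frac{5}{7} \left(\left(-677\right) \frac{1}{2}\right) = 5 \cdot \frac{1}{7} \left(- \frac{677}{2}\right) = \frac{5}{7} \left(- \frac{677}{2}\right) = - \frac{3385}{14}$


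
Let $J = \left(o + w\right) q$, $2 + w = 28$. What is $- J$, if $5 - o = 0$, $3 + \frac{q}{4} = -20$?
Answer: $2852$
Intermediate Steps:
$q = -92$ ($q = -12 + 4 \left(-20\right) = -12 - 80 = -92$)
$w = 26$ ($w = -2 + 28 = 26$)
$o = 5$ ($o = 5 - 0 = 5 + 0 = 5$)
$J = -2852$ ($J = \left(5 + 26\right) \left(-92\right) = 31 \left(-92\right) = -2852$)
$- J = \left(-1\right) \left(-2852\right) = 2852$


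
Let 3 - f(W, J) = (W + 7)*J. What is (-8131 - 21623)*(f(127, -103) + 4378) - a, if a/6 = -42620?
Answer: -540761262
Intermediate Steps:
a = -255720 (a = 6*(-42620) = -255720)
f(W, J) = 3 - J*(7 + W) (f(W, J) = 3 - (W + 7)*J = 3 - (7 + W)*J = 3 - J*(7 + W))
(-8131 - 21623)*(f(127, -103) + 4378) - a = (-8131 - 21623)*((3 - 7*(-103) - 1*(-103)*127) + 4378) - 1*(-255720) = -29754*((3 + 721 + 13081) + 4378) + 255720 = -29754*(13805 + 4378) + 255720 = -29754*18183 + 255720 = -541016982 + 255720 = -540761262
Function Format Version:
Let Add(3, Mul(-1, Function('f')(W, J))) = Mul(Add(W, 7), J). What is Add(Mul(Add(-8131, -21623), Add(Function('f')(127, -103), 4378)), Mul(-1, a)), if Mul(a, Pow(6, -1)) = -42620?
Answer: -540761262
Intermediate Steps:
a = -255720 (a = Mul(6, -42620) = -255720)
Function('f')(W, J) = Add(3, Mul(-1, J, Add(7, W))) (Function('f')(W, J) = Add(3, Mul(-1, Mul(Add(W, 7), J))) = Add(3, Mul(-1, Mul(Add(7, W), J))) = Add(3, Mul(-1, Mul(J, Add(7, W)))) = Add(3, Mul(-1, J, Add(7, W))))
Add(Mul(Add(-8131, -21623), Add(Function('f')(127, -103), 4378)), Mul(-1, a)) = Add(Mul(Add(-8131, -21623), Add(Add(3, Mul(-7, -103), Mul(-1, -103, 127)), 4378)), Mul(-1, -255720)) = Add(Mul(-29754, Add(Add(3, 721, 13081), 4378)), 255720) = Add(Mul(-29754, Add(13805, 4378)), 255720) = Add(Mul(-29754, 18183), 255720) = Add(-541016982, 255720) = -540761262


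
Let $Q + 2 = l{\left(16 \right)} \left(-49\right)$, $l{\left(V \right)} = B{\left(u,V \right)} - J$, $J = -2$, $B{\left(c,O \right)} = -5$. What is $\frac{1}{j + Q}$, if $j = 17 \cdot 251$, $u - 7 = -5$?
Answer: $\frac{1}{4412} \approx 0.00022665$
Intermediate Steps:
$u = 2$ ($u = 7 - 5 = 2$)
$l{\left(V \right)} = -3$ ($l{\left(V \right)} = -5 - -2 = -5 + 2 = -3$)
$j = 4267$
$Q = 145$ ($Q = -2 - -147 = -2 + 147 = 145$)
$\frac{1}{j + Q} = \frac{1}{4267 + 145} = \frac{1}{4412}$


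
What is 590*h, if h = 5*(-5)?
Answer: -14750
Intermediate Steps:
h = -25
590*h = 590*(-25) = -14750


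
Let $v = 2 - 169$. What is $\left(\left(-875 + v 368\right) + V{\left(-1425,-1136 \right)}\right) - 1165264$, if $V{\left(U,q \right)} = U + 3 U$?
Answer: $-1233295$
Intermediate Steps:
$v = -167$ ($v = 2 - 169 = -167$)
$V{\left(U,q \right)} = 4 U$
$\left(\left(-875 + v 368\right) + V{\left(-1425,-1136 \right)}\right) - 1165264 = \left(\left(-875 - 61456\right) + 4 \left(-1425\right)\right) - 1165264 = \left(\left(-875 - 61456\right) - 5700\right) - 1165264 = \left(-62331 - 5700\right) - 1165264 = -68031 - 1165264 = -1233295$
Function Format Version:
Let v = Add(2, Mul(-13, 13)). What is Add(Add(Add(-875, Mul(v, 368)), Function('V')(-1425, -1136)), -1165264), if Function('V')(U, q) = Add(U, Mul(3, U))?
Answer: -1233295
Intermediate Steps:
v = -167 (v = Add(2, -169) = -167)
Function('V')(U, q) = Mul(4, U)
Add(Add(Add(-875, Mul(v, 368)), Function('V')(-1425, -1136)), -1165264) = Add(Add(Add(-875, Mul(-167, 368)), Mul(4, -1425)), -1165264) = Add(Add(Add(-875, -61456), -5700), -1165264) = Add(Add(-62331, -5700), -1165264) = Add(-68031, -1165264) = -1233295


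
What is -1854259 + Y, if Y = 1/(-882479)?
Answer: -1636344628062/882479 ≈ -1.8543e+6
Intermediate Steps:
Y = -1/882479 ≈ -1.1332e-6
-1854259 + Y = -1854259 - 1/882479 = -1636344628062/882479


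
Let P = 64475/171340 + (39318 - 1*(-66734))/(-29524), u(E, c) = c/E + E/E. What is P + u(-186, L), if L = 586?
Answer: -126229784077/23522686044 ≈ -5.3663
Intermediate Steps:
u(E, c) = 1 + c/E (u(E, c) = c/E + 1 = 1 + c/E)
P = -813369489/252932108 (P = 64475*(1/171340) + (39318 + 66734)*(-1/29524) = 12895/34268 + 106052*(-1/29524) = 12895/34268 - 26513/7381 = -813369489/252932108 ≈ -3.2158)
P + u(-186, L) = -813369489/252932108 + (-186 + 586)/(-186) = -813369489/252932108 - 1/186*400 = -813369489/252932108 - 200/93 = -126229784077/23522686044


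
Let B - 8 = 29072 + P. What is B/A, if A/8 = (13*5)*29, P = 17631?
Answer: 46711/15080 ≈ 3.0975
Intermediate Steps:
B = 46711 (B = 8 + (29072 + 17631) = 8 + 46703 = 46711)
A = 15080 (A = 8*((13*5)*29) = 8*(65*29) = 8*1885 = 15080)
B/A = 46711/15080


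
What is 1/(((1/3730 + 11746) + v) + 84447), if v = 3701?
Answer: 3730/372604621 ≈ 1.0011e-5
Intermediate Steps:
1/(((1/3730 + 11746) + v) + 84447) = 1/(((1/3730 + 11746) + 3701) + 84447) = 1/((43812581/3730 + 3701) + 84447) = 1/(57617311/3730 + 84447) = 1/(372604621/3730) = 3730/372604621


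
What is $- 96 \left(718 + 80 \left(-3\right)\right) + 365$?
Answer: $-45523$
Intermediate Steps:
$- 96 \left(718 + 80 \left(-3\right)\right) + 365 = - 96 \left(718 - 240\right) + 365 = \left(-96\right) 478 + 365 = -45888 + 365 = -45523$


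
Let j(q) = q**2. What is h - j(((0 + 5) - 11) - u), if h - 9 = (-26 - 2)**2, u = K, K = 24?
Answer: -107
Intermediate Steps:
u = 24
h = 793 (h = 9 + (-26 - 2)**2 = 9 + (-28)**2 = 9 + 784 = 793)
h - j(((0 + 5) - 11) - u) = 793 - (((0 + 5) - 11) - 1*24)**2 = 793 - ((5 - 11) - 24)**2 = 793 - (-6 - 24)**2 = 793 - 1*(-30)**2 = 793 - 1*900 = 793 - 900 = -107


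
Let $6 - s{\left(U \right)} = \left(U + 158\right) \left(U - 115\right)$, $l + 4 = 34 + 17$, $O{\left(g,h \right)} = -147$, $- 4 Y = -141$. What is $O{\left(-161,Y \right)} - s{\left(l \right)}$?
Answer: $-14093$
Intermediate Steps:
$Y = \frac{141}{4}$ ($Y = \left(- \frac{1}{4}\right) \left(-141\right) = \frac{141}{4} \approx 35.25$)
$l = 47$ ($l = -4 + \left(34 + 17\right) = -4 + 51 = 47$)
$s{\left(U \right)} = 6 - \left(-115 + U\right) \left(158 + U\right)$ ($s{\left(U \right)} = 6 - \left(U + 158\right) \left(U - 115\right) = 6 - \left(158 + U\right) \left(-115 + U\right) = 6 - \left(-115 + U\right) \left(158 + U\right)$)
$O{\left(-161,Y \right)} - s{\left(l \right)} = -147 - \left(18176 - 47^{2} - 2021\right) = -147 - \left(18176 - 2209 - 2021\right) = -147 - 13946 = -14093$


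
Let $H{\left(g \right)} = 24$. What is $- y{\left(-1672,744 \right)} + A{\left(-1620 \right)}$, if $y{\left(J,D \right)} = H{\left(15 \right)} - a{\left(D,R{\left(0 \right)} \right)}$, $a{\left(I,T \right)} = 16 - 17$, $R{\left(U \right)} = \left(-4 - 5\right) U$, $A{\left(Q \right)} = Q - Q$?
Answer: $-25$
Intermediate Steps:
$A{\left(Q \right)} = 0$
$R{\left(U \right)} = - 9 U$
$a{\left(I,T \right)} = -1$ ($a{\left(I,T \right)} = 16 - 17 = -1$)
$y{\left(J,D \right)} = 25$ ($y{\left(J,D \right)} = 24 - -1 = 24 + 1 = 25$)
$- y{\left(-1672,744 \right)} + A{\left(-1620 \right)} = \left(-1\right) 25 + 0 = -25 + 0 = -25$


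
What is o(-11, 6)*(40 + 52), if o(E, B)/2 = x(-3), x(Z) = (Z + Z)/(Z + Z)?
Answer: 184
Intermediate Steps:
x(Z) = 1 (x(Z) = (2*Z)/((2*Z)) = (2*Z)*(1/(2*Z)) = 1)
o(E, B) = 2 (o(E, B) = 2*1 = 2)
o(-11, 6)*(40 + 52) = 2*(40 + 52) = 2*92 = 184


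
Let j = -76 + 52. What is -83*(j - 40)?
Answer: 5312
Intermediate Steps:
j = -24
-83*(j - 40) = -83*(-24 - 40) = -83*(-64) = 5312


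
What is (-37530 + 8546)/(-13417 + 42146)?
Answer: -28984/28729 ≈ -1.0089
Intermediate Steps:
(-37530 + 8546)/(-13417 + 42146) = -28984/28729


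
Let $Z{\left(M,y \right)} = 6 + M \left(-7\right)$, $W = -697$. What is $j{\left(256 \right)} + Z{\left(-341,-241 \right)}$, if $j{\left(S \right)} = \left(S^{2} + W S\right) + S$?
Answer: $-110247$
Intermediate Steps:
$Z{\left(M,y \right)} = 6 - 7 M$
$j{\left(S \right)} = S^{2} - 696 S$ ($j{\left(S \right)} = \left(S^{2} - 697 S\right) + S = S^{2} - 696 S$)
$j{\left(256 \right)} + Z{\left(-341,-241 \right)} = 256 \left(-696 + 256\right) + \left(6 - -2387\right) = 256 \left(-440\right) + \left(6 + 2387\right) = -112640 + 2393 = -110247$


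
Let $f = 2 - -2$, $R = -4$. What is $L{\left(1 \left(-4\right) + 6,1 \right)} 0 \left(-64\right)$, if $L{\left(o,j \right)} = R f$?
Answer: $0$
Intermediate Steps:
$f = 4$ ($f = 2 + 2 = 4$)
$L{\left(o,j \right)} = -16$ ($L{\left(o,j \right)} = \left(-4\right) 4 = -16$)
$L{\left(1 \left(-4\right) + 6,1 \right)} 0 \left(-64\right) = - 16 \cdot 0 \left(-64\right) = \left(-16\right) 0 = 0$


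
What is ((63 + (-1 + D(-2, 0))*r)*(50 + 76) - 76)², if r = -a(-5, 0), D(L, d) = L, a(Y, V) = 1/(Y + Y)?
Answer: 1530452641/25 ≈ 6.1218e+7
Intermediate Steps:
a(Y, V) = 1/(2*Y)
r = ⅒ (r = -1/(2*(-5)) = -(-1)/(2*5) = -1*(-⅒) = ⅒ ≈ 0.10000)
((63 + (-1 + D(-2, 0))*r)*(50 + 76) - 76)² = ((63 + (-1 - 2)*(⅒))*(50 + 76) - 76)² = ((63 - 3*⅒)*126 - 76)² = ((63 - 3/10)*126 - 76)² = ((627/10)*126 - 76)² = (39501/5 - 76)² = (39121/5)² = 1530452641/25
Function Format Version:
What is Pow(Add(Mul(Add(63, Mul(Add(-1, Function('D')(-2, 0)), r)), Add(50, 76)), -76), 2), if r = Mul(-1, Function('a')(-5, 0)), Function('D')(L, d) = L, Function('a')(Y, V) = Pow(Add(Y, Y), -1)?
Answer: Rational(1530452641, 25) ≈ 6.1218e+7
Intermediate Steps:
Function('a')(Y, V) = Mul(Rational(1, 2), Pow(Y, -1)) (Function('a')(Y, V) = Pow(Mul(2, Y), -1) = Mul(Rational(1, 2), Pow(Y, -1)))
r = Rational(1, 10) (r = Mul(-1, Mul(Rational(1, 2), Pow(-5, -1))) = Mul(-1, Mul(Rational(1, 2), Rational(-1, 5))) = Mul(-1, Rational(-1, 10)) = Rational(1, 10) ≈ 0.10000)
Pow(Add(Mul(Add(63, Mul(Add(-1, Function('D')(-2, 0)), r)), Add(50, 76)), -76), 2) = Pow(Add(Mul(Add(63, Mul(Add(-1, -2), Rational(1, 10))), Add(50, 76)), -76), 2) = Pow(Add(Mul(Add(63, Mul(-3, Rational(1, 10))), 126), -76), 2) = Pow(Add(Mul(Add(63, Rational(-3, 10)), 126), -76), 2) = Pow(Add(Mul(Rational(627, 10), 126), -76), 2) = Pow(Add(Rational(39501, 5), -76), 2) = Pow(Rational(39121, 5), 2) = Rational(1530452641, 25)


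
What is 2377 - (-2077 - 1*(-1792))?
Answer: 2662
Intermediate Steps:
2377 - (-2077 - 1*(-1792)) = 2377 - (-2077 + 1792) = 2377 - 1*(-285) = 2377 + 285 = 2662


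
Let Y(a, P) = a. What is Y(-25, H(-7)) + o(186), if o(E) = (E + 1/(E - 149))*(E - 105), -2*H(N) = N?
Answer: 556598/37 ≈ 15043.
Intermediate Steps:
H(N) = -N/2
o(E) = (-105 + E)*(E + 1/(-149 + E)) (o(E) = (E + 1/(-149 + E))*(-105 + E) = (-105 + E)*(E + 1/(-149 + E)))
Y(-25, H(-7)) + o(186) = -25 + (-105 + 186³ - 254*186² + 15646*186)/(-149 + 186) = -25 + (-105 + 6434856 - 254*34596 + 2910156)/37 = -25 + (-105 + 6434856 - 8787384 + 2910156)/37 = -25 + (1/37)*557523 = -25 + 557523/37 = 556598/37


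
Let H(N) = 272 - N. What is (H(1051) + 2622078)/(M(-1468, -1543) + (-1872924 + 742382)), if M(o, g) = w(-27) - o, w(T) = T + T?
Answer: -2621299/1129128 ≈ -2.3215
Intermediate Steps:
w(T) = 2*T
M(o, g) = -54 - o (M(o, g) = 2*(-27) - o = -54 - o)
(H(1051) + 2622078)/(M(-1468, -1543) + (-1872924 + 742382)) = ((272 - 1*1051) + 2622078)/((-54 - 1*(-1468)) + (-1872924 + 742382)) = ((272 - 1051) + 2622078)/((-54 + 1468) - 1130542) = (-779 + 2622078)/(1414 - 1130542) = 2621299/(-1129128) = 2621299*(-1/1129128) = -2621299/1129128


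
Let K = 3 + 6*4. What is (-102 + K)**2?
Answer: 5625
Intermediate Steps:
K = 27 (K = 3 + 24 = 27)
(-102 + K)**2 = (-102 + 27)**2 = (-75)**2 = 5625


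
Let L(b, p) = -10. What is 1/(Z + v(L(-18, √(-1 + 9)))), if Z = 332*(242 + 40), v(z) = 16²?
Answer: 1/93880 ≈ 1.0652e-5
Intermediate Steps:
v(z) = 256
Z = 93624 (Z = 332*282 = 93624)
1/(Z + v(L(-18, √(-1 + 9)))) = 1/(93624 + 256) = 1/93880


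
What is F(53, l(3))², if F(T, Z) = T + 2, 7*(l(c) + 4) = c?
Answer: 3025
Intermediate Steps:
l(c) = -4 + c/7
F(T, Z) = 2 + T
F(53, l(3))² = (2 + 53)² = 55² = 3025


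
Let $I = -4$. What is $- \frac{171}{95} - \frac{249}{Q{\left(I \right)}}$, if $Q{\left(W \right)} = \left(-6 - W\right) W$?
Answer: $- \frac{1317}{40} \approx -32.925$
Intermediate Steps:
$Q{\left(W \right)} = W \left(-6 - W\right)$
$- \frac{171}{95} - \frac{249}{Q{\left(I \right)}} = - \frac{171}{95} - \frac{249}{\left(-1\right) \left(-4\right) \left(6 - 4\right)} = \left(-171\right) \frac{1}{95} - \frac{249}{\left(-1\right) \left(-4\right) 2} = - \frac{9}{5} - \frac{249}{8} = - \frac{1317}{40}$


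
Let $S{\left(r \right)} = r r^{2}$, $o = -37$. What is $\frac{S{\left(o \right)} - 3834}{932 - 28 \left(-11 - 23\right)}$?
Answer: $- \frac{54487}{1884} \approx -28.921$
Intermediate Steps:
$S{\left(r \right)} = r^{3}$
$\frac{S{\left(o \right)} - 3834}{932 - 28 \left(-11 - 23\right)} = \frac{\left(-37\right)^{3} - 3834}{932 - 28 \left(-11 - 23\right)} = \frac{-50653 - 3834}{932 - -952} = - \frac{54487}{932 + 952} = - \frac{54487}{1884}$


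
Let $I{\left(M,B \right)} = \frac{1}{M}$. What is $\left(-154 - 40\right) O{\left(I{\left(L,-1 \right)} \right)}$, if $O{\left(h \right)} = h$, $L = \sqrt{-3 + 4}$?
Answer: $-194$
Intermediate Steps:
$L = 1$ ($L = \sqrt{1} = 1$)
$\left(-154 - 40\right) O{\left(I{\left(L,-1 \right)} \right)} = \frac{-154 - 40}{1} = \left(-194\right) 1 = -194$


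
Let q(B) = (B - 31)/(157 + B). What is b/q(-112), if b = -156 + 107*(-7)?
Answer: 40725/143 ≈ 284.79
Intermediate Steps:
q(B) = (-31 + B)/(157 + B)
b = -905 (b = -156 - 749 = -905)
b/q(-112) = -905*(157 - 112)/(-31 - 112) = -905/(-143/45) = -905*(-45/143) = 40725/143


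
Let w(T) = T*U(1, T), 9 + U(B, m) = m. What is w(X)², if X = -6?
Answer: 8100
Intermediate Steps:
U(B, m) = -9 + m
w(T) = T*(-9 + T)
w(X)² = (-6*(-9 - 6))² = (-6*(-15))² = 90² = 8100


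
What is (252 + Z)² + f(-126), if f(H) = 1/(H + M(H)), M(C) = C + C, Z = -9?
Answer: 22320521/378 ≈ 59049.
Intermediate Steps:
M(C) = 2*C
f(H) = 1/(3*H) (f(H) = 1/(H + 2*H) = 1/(3*H))
(252 + Z)² + f(-126) = (252 - 9)² + (⅓)/(-126) = 243² + (⅓)*(-1/126) = 59049 - 1/378 = 22320521/378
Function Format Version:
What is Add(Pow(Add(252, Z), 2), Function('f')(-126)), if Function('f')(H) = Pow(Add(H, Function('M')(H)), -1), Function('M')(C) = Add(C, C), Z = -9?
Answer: Rational(22320521, 378) ≈ 59049.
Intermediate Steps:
Function('M')(C) = Mul(2, C)
Function('f')(H) = Mul(Rational(1, 3), Pow(H, -1)) (Function('f')(H) = Pow(Add(H, Mul(2, H)), -1) = Pow(Mul(3, H), -1) = Mul(Rational(1, 3), Pow(H, -1)))
Add(Pow(Add(252, Z), 2), Function('f')(-126)) = Add(Pow(Add(252, -9), 2), Mul(Rational(1, 3), Pow(-126, -1))) = Add(Pow(243, 2), Mul(Rational(1, 3), Rational(-1, 126))) = Add(59049, Rational(-1, 378)) = Rational(22320521, 378)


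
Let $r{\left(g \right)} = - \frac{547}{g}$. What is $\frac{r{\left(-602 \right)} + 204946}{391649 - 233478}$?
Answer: $\frac{123378039}{95218942} \approx 1.2957$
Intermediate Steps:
$\frac{r{\left(-602 \right)} + 204946}{391649 - 233478} = \frac{- \frac{547}{-602} + 204946}{391649 - 233478} = \frac{\left(-547\right) \left(- \frac{1}{602}\right) + 204946}{158171} = \left(\frac{547}{602} + 204946\right) \frac{1}{158171} = \frac{123378039}{602} \cdot \frac{1}{158171} = \frac{123378039}{95218942}$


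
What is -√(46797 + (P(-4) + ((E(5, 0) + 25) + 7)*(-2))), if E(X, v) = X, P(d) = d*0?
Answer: -√46723 ≈ -216.16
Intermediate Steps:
P(d) = 0
-√(46797 + (P(-4) + ((E(5, 0) + 25) + 7)*(-2))) = -√(46797 + (0 + ((5 + 25) + 7)*(-2))) = -√(46797 + (0 + (30 + 7)*(-2))) = -√(46797 + (0 + 37*(-2))) = -√(46797 + (0 - 74)) = -√(46797 - 74) = -√46723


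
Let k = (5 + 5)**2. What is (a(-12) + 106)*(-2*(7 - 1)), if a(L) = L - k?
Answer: 72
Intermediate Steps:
k = 100 (k = 10**2 = 100)
a(L) = -100 + L (a(L) = L - 1*100 = L - 100 = -100 + L)
(a(-12) + 106)*(-2*(7 - 1)) = ((-100 - 12) + 106)*(-2*(7 - 1)) = (-112 + 106)*(-2*6) = -6*(-12) = 72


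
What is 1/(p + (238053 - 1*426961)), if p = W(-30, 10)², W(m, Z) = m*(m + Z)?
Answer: 1/171092 ≈ 5.8448e-6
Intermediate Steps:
W(m, Z) = m*(Z + m)
p = 360000 (p = (-30*(10 - 30))² = (-30*(-20))² = 600² = 360000)
1/(p + (238053 - 1*426961)) = 1/(360000 + (238053 - 1*426961)) = 1/(360000 + (238053 - 426961)) = 1/(360000 - 188908) = 1/171092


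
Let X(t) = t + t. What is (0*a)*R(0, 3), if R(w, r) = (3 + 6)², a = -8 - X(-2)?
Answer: 0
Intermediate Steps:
X(t) = 2*t
a = -4 (a = -8 - 2*(-2) = -8 - 1*(-4) = -8 + 4 = -4)
R(w, r) = 81 (R(w, r) = 9² = 81)
(0*a)*R(0, 3) = (0*(-4))*81 = 0*81 = 0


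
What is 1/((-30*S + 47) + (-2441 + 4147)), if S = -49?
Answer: 1/3223 ≈ 0.00031027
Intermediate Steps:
1/((-30*S + 47) + (-2441 + 4147)) = 1/((-30*(-49) + 47) + (-2441 + 4147)) = 1/((1470 + 47) + 1706) = 1/(1517 + 1706) = 1/3223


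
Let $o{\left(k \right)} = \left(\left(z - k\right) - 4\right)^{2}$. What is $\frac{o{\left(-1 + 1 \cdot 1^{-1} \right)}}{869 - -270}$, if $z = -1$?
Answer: $\frac{25}{1139} \approx 0.021949$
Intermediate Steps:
$o{\left(k \right)} = \left(-5 - k\right)^{2}$ ($o{\left(k \right)} = \left(\left(-1 - k\right) - 4\right)^{2} = \left(-5 - k\right)^{2}$)
$\frac{o{\left(-1 + 1 \cdot 1^{-1} \right)}}{869 - -270} = \frac{\left(5 - \left(1 - 1^{-1}\right)\right)^{2}}{869 - -270} = \frac{\left(5 + \left(-1 + 1 \cdot 1\right)\right)^{2}}{869 + 270} = \frac{\left(5 + \left(-1 + 1\right)\right)^{2}}{1139} = \left(5 + 0\right)^{2} \cdot \frac{1}{1139} = 5^{2} \cdot \frac{1}{1139} = 25 \cdot \frac{1}{1139} = \frac{25}{1139}$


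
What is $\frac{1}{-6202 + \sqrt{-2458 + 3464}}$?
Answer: $- \frac{3101}{19231899} - \frac{\sqrt{1006}}{38463798} \approx -0.00016207$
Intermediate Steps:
$\frac{1}{-6202 + \sqrt{-2458 + 3464}} = \frac{1}{-6202 + \sqrt{1006}}$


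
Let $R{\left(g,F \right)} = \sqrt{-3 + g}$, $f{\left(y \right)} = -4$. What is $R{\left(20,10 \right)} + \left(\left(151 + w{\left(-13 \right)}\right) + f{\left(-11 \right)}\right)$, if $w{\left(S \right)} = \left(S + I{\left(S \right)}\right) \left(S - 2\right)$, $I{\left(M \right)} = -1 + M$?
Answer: $552 + \sqrt{17} \approx 556.12$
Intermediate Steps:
$w{\left(S \right)} = \left(-1 + 2 S\right) \left(-2 + S\right)$ ($w{\left(S \right)} = \left(S + \left(-1 + S\right)\right) \left(S - 2\right) = \left(-1 + 2 S\right) \left(-2 + S\right)$)
$R{\left(20,10 \right)} + \left(\left(151 + w{\left(-13 \right)}\right) + f{\left(-11 \right)}\right) = \sqrt{-3 + 20} + \left(\left(151 + \left(2 - -65 + 2 \left(-13\right)^{2}\right)\right) - 4\right) = \sqrt{17} + \left(\left(151 + \left(2 + 65 + 2 \cdot 169\right)\right) - 4\right) = \sqrt{17} + \left(\left(151 + \left(2 + 65 + 338\right)\right) - 4\right) = \sqrt{17} + \left(\left(151 + 405\right) - 4\right) = \sqrt{17} + \left(556 - 4\right) = \sqrt{17} + 552 = 552 + \sqrt{17}$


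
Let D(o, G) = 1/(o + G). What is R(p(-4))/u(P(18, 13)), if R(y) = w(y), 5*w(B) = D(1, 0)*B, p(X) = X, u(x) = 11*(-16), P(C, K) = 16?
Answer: 1/220 ≈ 0.0045455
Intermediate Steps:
u(x) = -176
D(o, G) = 1/(G + o)
w(B) = B/5 (w(B) = (B/(0 + 1))/5 = (B/1)/5 = (1*B)/5 = B/5)
R(y) = y/5
R(p(-4))/u(P(18, 13)) = ((1/5)*(-4))/(-176) = -4/5*(-1/176) = 1/220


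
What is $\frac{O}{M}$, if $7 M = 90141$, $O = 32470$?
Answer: $\frac{227290}{90141} \approx 2.5215$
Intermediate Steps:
$M = \frac{90141}{7}$ ($M = \frac{1}{7} \cdot 90141 = \frac{90141}{7} \approx 12877.0$)
$\frac{O}{M} = \frac{32470}{\frac{90141}{7}} = 32470 \cdot \frac{7}{90141} = \frac{227290}{90141}$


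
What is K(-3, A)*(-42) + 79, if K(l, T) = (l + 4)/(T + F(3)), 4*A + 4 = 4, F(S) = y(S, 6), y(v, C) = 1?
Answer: 37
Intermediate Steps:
F(S) = 1
A = 0 (A = -1 + (1/4)*4 = -1 + 1 = 0)
K(l, T) = (4 + l)/(1 + T) (K(l, T) = (l + 4)/(T + 1) = (4 + l)/(1 + T))
K(-3, A)*(-42) + 79 = ((4 - 3)/(1 + 0))*(-42) + 79 = (1/1)*(-42) + 79 = (1*1)*(-42) + 79 = 1*(-42) + 79 = -42 + 79 = 37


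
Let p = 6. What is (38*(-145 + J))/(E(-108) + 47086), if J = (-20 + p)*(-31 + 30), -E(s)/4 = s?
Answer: -2489/23759 ≈ -0.10476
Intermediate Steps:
E(s) = -4*s
J = 14 (J = (-20 + 6)*(-31 + 30) = -14*(-1) = 14)
(38*(-145 + J))/(E(-108) + 47086) = (38*(-145 + 14))/(-4*(-108) + 47086) = (38*(-131))/(432 + 47086) = -4978/47518 = -4978*1/47518 = -2489/23759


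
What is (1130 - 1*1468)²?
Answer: 114244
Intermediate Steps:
(1130 - 1*1468)² = (1130 - 1468)² = (-338)² = 114244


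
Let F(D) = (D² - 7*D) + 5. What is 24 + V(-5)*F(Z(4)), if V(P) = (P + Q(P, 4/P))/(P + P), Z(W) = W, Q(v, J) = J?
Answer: 997/50 ≈ 19.940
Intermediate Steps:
F(D) = 5 + D² - 7*D
V(P) = (P + 4/P)/(2*P) (V(P) = (P + 4/P)/(P + P) = (P + 4/P)/((2*P)) = (P + 4/P)*(1/(2*P)) = (P + 4/P)/(2*P))
24 + V(-5)*F(Z(4)) = 24 + (½ + 2/(-5)²)*(5 + 4² - 7*4) = 24 + (½ + 2*(1/25))*(5 + 16 - 28) = 24 + (½ + 2/25)*(-7) = 24 + (29/50)*(-7) = 24 - 203/50 = 997/50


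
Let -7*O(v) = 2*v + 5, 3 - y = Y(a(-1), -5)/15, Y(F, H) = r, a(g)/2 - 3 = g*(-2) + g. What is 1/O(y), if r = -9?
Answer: -35/61 ≈ -0.57377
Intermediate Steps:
a(g) = 6 - 2*g (a(g) = 6 + 2*(g*(-2) + g) = 6 + 2*(-2*g + g) = 6 + 2*(-g) = 6 - 2*g)
Y(F, H) = -9
y = 18/5 (y = 3 - (-9)/15 = 3 - 1*(-⅗) = 3 + ⅗ = 18/5 ≈ 3.6000)
O(v) = -5/7 - 2*v/7 (O(v) = -(2*v + 5)/7 = -(5 + 2*v)/7 = -5/7 - 2*v/7)
1/O(y) = 1/(-5/7 - 2/7*18/5) = 1/(-5/7 - 36/35) = 1/(-61/35) = -35/61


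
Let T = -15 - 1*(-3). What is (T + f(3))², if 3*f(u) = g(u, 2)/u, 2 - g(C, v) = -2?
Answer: 10816/81 ≈ 133.53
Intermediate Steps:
T = -12 (T = -15 + 3 = -12)
g(C, v) = 4 (g(C, v) = 2 - 1*(-2) = 2 + 2 = 4)
f(u) = 4/(3*u) (f(u) = (4/u)/3 = 4/(3*u))
(T + f(3))² = (-12 + (4/3)/3)² = (-12 + (4/3)*(⅓))² = (-12 + 4/9)² = (-104/9)² = 10816/81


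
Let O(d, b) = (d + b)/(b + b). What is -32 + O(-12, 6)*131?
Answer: -195/2 ≈ -97.500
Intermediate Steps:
O(d, b) = (b + d)/(2*b) (O(d, b) = (b + d)/((2*b)) = (b + d)*(1/(2*b)) = (b + d)/(2*b))
-32 + O(-12, 6)*131 = -32 + ((½)*(6 - 12)/6)*131 = -32 + ((½)*(⅙)*(-6))*131 = -32 - ½*131 = -32 - 131/2 = -195/2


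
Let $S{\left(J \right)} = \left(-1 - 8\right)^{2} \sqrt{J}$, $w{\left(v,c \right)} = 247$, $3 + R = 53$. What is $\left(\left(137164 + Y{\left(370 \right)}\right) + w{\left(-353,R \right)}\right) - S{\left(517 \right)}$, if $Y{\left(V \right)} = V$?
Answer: $137781 - 81 \sqrt{517} \approx 1.3594 \cdot 10^{5}$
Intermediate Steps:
$R = 50$ ($R = -3 + 53 = 50$)
$S{\left(J \right)} = 81 \sqrt{J}$ ($S{\left(J \right)} = \left(-9\right)^{2} \sqrt{J} = 81 \sqrt{J}$)
$\left(\left(137164 + Y{\left(370 \right)}\right) + w{\left(-353,R \right)}\right) - S{\left(517 \right)} = \left(\left(137164 + 370\right) + 247\right) - 81 \sqrt{517} = \left(137534 + 247\right) - 81 \sqrt{517} = 137781 - 81 \sqrt{517}$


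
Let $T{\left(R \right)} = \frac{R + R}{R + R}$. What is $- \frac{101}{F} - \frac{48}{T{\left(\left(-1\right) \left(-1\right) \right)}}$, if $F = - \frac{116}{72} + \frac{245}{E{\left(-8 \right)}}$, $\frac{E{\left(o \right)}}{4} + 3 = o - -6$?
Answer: $- \frac{20316}{499} \approx -40.713$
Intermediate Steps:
$E{\left(o \right)} = 12 + 4 o$ ($E{\left(o \right)} = -12 + 4 \left(o - -6\right) = -12 + 4 \left(o + 6\right) = -12 + 4 \left(6 + o\right) = -12 + \left(24 + 4 o\right) = 12 + 4 o$)
$F = - \frac{499}{36}$ ($F = - \frac{116}{72} + \frac{245}{12 + 4 \left(-8\right)} = \left(-116\right) \frac{1}{72} + \frac{245}{12 - 32} = - \frac{29}{18} + \frac{245}{-20} = - \frac{29}{18} + 245 \left(- \frac{1}{20}\right) = - \frac{29}{18} - \frac{49}{4} = - \frac{499}{36} \approx -13.861$)
$T{\left(R \right)} = 1$ ($T{\left(R \right)} = \frac{2 R}{2 R} = 2 R \frac{1}{2 R} = 1$)
$- \frac{101}{F} - \frac{48}{T{\left(\left(-1\right) \left(-1\right) \right)}} = - \frac{101}{- \frac{499}{36}} - \frac{48}{1} = \left(-101\right) \left(- \frac{36}{499}\right) - 48 = \frac{3636}{499} - 48 = - \frac{20316}{499}$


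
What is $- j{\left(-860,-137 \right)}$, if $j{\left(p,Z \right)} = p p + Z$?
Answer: $-739463$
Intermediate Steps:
$j{\left(p,Z \right)} = Z + p^{2}$ ($j{\left(p,Z \right)} = p^{2} + Z = Z + p^{2}$)
$- j{\left(-860,-137 \right)} = - (-137 + \left(-860\right)^{2}) = - (-137 + 739600) = \left(-1\right) 739463 = -739463$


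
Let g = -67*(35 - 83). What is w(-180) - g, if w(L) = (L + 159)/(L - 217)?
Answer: -1276731/397 ≈ -3215.9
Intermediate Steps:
w(L) = (159 + L)/(-217 + L)
g = 3216 (g = -67*(-48) = 3216)
w(-180) - g = (159 - 180)/(-217 - 180) - 1*3216 = -21/(-397) - 3216 = -1/397*(-21) - 3216 = 21/397 - 3216 = -1276731/397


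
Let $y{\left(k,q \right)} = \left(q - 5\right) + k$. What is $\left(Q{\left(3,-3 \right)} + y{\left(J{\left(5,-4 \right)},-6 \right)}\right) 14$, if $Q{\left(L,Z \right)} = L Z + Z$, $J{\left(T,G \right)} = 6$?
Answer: $-238$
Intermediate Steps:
$Q{\left(L,Z \right)} = Z + L Z$
$y{\left(k,q \right)} = -5 + k + q$ ($y{\left(k,q \right)} = \left(-5 + q\right) + k = -5 + k + q$)
$\left(Q{\left(3,-3 \right)} + y{\left(J{\left(5,-4 \right)},-6 \right)}\right) 14 = \left(- 3 \left(1 + 3\right) - 5\right) 14 = \left(\left(-3\right) 4 - 5\right) 14 = \left(-12 - 5\right) 14 = \left(-17\right) 14 = -238$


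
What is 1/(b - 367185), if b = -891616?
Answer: -1/1258801 ≈ -7.9441e-7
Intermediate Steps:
1/(b - 367185) = 1/(-891616 - 367185) = 1/(-1258801) = -1/1258801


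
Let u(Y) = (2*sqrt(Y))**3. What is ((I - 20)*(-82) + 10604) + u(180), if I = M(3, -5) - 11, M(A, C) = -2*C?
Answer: 12326 + 8640*sqrt(5) ≈ 31646.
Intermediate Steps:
u(Y) = 8*Y**(3/2)
I = -1 (I = -2*(-5) - 11 = 10 - 11 = -1)
((I - 20)*(-82) + 10604) + u(180) = ((-1 - 20)*(-82) + 10604) + 8*180**(3/2) = (-21*(-82) + 10604) + 8*(1080*sqrt(5)) = (1722 + 10604) + 8640*sqrt(5) = 12326 + 8640*sqrt(5)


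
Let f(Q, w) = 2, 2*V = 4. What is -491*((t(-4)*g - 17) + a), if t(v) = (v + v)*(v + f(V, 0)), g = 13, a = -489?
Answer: 146318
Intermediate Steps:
V = 2 (V = (1/2)*4 = 2)
t(v) = 2*v*(2 + v) (t(v) = (v + v)*(v + 2) = (2*v)*(2 + v) = 2*v*(2 + v))
-491*((t(-4)*g - 17) + a) = -491*(((2*(-4)*(2 - 4))*13 - 17) - 489) = -491*(((2*(-4)*(-2))*13 - 17) - 489) = -491*((16*13 - 17) - 489) = -491*((208 - 17) - 489) = -491*(191 - 489) = -491*(-298) = 146318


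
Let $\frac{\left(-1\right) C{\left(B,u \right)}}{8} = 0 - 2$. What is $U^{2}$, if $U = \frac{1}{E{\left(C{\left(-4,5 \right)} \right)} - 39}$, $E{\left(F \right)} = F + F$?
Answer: $\frac{1}{49} \approx 0.020408$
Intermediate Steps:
$C{\left(B,u \right)} = 16$ ($C{\left(B,u \right)} = - 8 \left(0 - 2\right) = \left(-8\right) \left(-2\right) = 16$)
$E{\left(F \right)} = 2 F$
$U = - \frac{1}{7}$ ($U = \frac{1}{2 \cdot 16 - 39} = \frac{1}{32 - 39} = \frac{1}{-7} = - \frac{1}{7} \approx -0.14286$)
$U^{2} = \left(- \frac{1}{7}\right)^{2} = \frac{1}{49}$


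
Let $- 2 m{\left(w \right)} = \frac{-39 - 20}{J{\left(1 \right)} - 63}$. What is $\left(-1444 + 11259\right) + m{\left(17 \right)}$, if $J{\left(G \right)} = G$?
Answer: $\frac{1217001}{124} \approx 9814.5$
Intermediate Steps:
$m{\left(w \right)} = - \frac{59}{124}$ ($m{\left(w \right)} = - \frac{\left(-39 - 20\right) \frac{1}{1 - 63}}{2} = - \frac{\left(-39 - 20\right) \frac{1}{-62}}{2} = - \frac{\left(-59\right) \left(- \frac{1}{62}\right)}{2} = \left(- \frac{1}{2}\right) \frac{59}{62} = - \frac{59}{124}$)
$\left(-1444 + 11259\right) + m{\left(17 \right)} = \left(-1444 + 11259\right) - \frac{59}{124} = 9815 - \frac{59}{124} = \frac{1217001}{124}$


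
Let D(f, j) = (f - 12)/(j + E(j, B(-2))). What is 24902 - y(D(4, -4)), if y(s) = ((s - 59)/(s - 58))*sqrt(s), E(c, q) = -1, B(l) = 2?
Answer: 24902 - 287*sqrt(10)/705 ≈ 24901.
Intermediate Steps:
D(f, j) = (-12 + f)/(-1 + j) (D(f, j) = (f - 12)/(j - 1) = (-12 + f)/(-1 + j))
y(s) = sqrt(s)*(-59 + s)/(-58 + s) (y(s) = ((-59 + s)/(-58 + s))*sqrt(s) = sqrt(s)*(-59 + s)/(-58 + s))
24902 - y(D(4, -4)) = 24902 - sqrt((-12 + 4)/(-1 - 4))*(-59 + (-12 + 4)/(-1 - 4))/(-58 + (-12 + 4)/(-1 - 4)) = 24902 - sqrt(-8/(-5))*(-59 - 8/(-5))/(-58 - 8/(-5)) = 24902 - sqrt(-1/5*(-8))*(-59 - 1/5*(-8))/(-58 - 1/5*(-8)) = 24902 - sqrt(8/5)*(-59 + 8/5)/(-58 + 8/5) = 24902 - 2*sqrt(10)/5*(-287)/((-282/5)*5) = 24902 - 2*sqrt(10)/5*(-5)*(-287)/(282*5) = 24902 - 287*sqrt(10)/705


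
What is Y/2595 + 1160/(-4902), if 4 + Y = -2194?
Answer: -765822/706705 ≈ -1.0837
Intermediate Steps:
Y = -2198 (Y = -4 - 2194 = -2198)
Y/2595 + 1160/(-4902) = -2198/2595 + 1160/(-4902) = -2198*1/2595 + 1160*(-1/4902) = -2198/2595 - 580/2451 = -765822/706705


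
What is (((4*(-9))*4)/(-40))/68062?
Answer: 9/170155 ≈ 5.2893e-5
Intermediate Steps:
(((4*(-9))*4)/(-40))/68062 = (-36*4*(-1/40))*(1/68062) = -144*(-1/40)*(1/68062) = (18/5)*(1/68062) = 9/170155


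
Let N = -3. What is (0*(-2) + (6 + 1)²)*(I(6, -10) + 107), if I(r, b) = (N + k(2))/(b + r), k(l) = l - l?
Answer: 21119/4 ≈ 5279.8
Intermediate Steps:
k(l) = 0
I(r, b) = -3/(b + r) (I(r, b) = (-3 + 0)/(b + r) = -3/(b + r))
(0*(-2) + (6 + 1)²)*(I(6, -10) + 107) = (0*(-2) + (6 + 1)²)*(-3/(-10 + 6) + 107) = (0 + 7²)*(-3/(-4) + 107) = (0 + 49)*(-3*(-¼) + 107) = 49*(¾ + 107) = 49*(431/4) = 21119/4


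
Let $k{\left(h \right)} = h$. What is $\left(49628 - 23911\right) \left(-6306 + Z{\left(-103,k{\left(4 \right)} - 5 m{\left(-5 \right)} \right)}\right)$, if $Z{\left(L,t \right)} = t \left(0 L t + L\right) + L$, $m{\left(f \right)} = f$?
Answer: $-241636932$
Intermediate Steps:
$Z{\left(L,t \right)} = L + L t$ ($Z{\left(L,t \right)} = t \left(0 t + L\right) + L = t \left(0 + L\right) + L = t L + L = L t + L = L + L t$)
$\left(49628 - 23911\right) \left(-6306 + Z{\left(-103,k{\left(4 \right)} - 5 m{\left(-5 \right)} \right)}\right) = \left(49628 - 23911\right) \left(-6306 - 103 \left(1 + \left(4 - -25\right)\right)\right) = 25717 \left(-6306 - 103 \left(1 + \left(4 + 25\right)\right)\right) = 25717 \left(-6306 - 103 \left(1 + 29\right)\right) = 25717 \left(-6306 - 3090\right) = 25717 \left(-9396\right) = -241636932$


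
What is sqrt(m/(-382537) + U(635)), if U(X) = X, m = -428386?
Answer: 3*sqrt(10342924087733)/382537 ≈ 25.221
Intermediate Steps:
sqrt(m/(-382537) + U(635)) = sqrt(-428386/(-382537) + 635) = sqrt(-428386*(-1/382537) + 635) = sqrt(428386/382537 + 635) = sqrt(243339381/382537) = 3*sqrt(10342924087733)/382537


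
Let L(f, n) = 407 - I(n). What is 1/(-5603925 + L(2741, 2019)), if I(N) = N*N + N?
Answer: -1/9681898 ≈ -1.0329e-7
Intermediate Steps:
I(N) = N + N**2 (I(N) = N**2 + N = N + N**2)
L(f, n) = 407 - n*(1 + n)
1/(-5603925 + L(2741, 2019)) = 1/(-5603925 + (407 - 1*2019*(1 + 2019))) = 1/(-5603925 + (407 - 1*2019*2020)) = 1/(-5603925 + (407 - 4078380)) = 1/(-5603925 - 4077973) = 1/(-9681898) = -1/9681898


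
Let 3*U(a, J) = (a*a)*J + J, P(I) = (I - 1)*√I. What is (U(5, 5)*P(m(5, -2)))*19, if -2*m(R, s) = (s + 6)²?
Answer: -14820*I*√2 ≈ -20959.0*I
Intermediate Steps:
m(R, s) = -(6 + s)²/2 (m(R, s) = -(s + 6)²/2 = -(6 + s)²/2)
P(I) = √I*(-1 + I) (P(I) = (-1 + I)*√I = √I*(-1 + I))
U(a, J) = J/3 + J*a²/3 (U(a, J) = ((a*a)*J + J)/3 = (a²*J + J)/3 = (J*a² + J)/3 = (J + J*a²)/3 = J/3 + J*a²/3)
(U(5, 5)*P(m(5, -2)))*19 = (((⅓)*5*(1 + 5²))*(√(-(6 - 2)²/2)*(-1 - (6 - 2)²/2)))*19 = (((⅓)*5*(1 + 25))*(√(-½*4²)*(-1 - ½*4²)))*19 = (((⅓)*5*26)*(√(-½*16)*(-1 - ½*16)))*19 = (130*(√(-8)*(-1 - 8))/3)*19 = (130*((2*I*√2)*(-9))/3)*19 = (130*(-18*I*√2)/3)*19 = -780*I*√2*19 = -14820*I*√2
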